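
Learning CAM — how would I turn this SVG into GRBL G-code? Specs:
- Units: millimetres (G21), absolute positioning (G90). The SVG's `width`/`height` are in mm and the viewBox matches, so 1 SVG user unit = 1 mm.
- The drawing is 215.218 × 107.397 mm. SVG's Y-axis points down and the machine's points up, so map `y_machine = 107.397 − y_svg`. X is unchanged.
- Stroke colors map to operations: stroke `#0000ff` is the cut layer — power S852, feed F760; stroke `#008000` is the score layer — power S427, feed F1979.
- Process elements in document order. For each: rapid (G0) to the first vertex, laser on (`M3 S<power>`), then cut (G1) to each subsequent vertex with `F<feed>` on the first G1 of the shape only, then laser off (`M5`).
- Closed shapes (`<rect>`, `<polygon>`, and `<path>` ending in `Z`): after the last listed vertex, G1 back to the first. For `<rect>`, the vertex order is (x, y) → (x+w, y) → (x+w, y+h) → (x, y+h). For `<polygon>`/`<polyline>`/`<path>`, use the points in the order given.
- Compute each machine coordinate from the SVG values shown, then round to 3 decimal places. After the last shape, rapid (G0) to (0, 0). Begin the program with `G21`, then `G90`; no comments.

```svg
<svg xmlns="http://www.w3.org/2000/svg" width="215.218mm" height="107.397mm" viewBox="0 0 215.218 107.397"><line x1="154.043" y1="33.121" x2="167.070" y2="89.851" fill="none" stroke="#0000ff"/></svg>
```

Since the viewBox matches the mm dimensions, user units are millimetres directly. The only transform is the Y-flip y_m = 107.397 − y_svg.

Shape 1 is a line segment drawn with `<line>`. Its stroke #0000ff means cut at S852, F760. After flipping Y the toolpath is (154.043,74.276) → (167.070,17.546).

G21
G90
G0 X154.043 Y74.276
M3 S852
G1 X167.070 Y17.546 F760
M5
G0 X0.000 Y0.000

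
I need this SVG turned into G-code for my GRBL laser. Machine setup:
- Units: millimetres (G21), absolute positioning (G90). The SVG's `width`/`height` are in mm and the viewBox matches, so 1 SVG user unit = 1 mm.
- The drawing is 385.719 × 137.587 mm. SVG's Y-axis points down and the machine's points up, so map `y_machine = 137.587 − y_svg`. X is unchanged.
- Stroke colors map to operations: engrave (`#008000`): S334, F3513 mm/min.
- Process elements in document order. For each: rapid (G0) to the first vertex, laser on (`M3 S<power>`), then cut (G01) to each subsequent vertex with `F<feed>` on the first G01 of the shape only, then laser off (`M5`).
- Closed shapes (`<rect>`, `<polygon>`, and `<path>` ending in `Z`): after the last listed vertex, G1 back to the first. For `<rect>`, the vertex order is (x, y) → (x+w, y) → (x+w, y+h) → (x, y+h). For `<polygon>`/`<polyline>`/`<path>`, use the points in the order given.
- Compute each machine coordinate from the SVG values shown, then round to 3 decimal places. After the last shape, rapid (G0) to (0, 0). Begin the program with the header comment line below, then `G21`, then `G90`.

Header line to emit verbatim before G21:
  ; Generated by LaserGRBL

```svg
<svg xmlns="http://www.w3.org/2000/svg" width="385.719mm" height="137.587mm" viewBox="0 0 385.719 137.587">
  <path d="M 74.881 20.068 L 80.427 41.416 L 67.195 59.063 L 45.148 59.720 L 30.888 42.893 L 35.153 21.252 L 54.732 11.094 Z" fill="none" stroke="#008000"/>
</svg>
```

; Generated by LaserGRBL
G21
G90
G0 X74.881 Y117.519
M3 S334
G01 X80.427 Y96.171 F3513
G01 X67.195 Y78.524
G01 X45.148 Y77.867
G01 X30.888 Y94.694
G01 X35.153 Y116.335
G01 X54.732 Y126.493
G01 X74.881 Y117.519
M5
G0 X0.000 Y0.000

viewBox `0 0 385.719 137.587` with mm width/height → 1 unit = 1 mm. Flip: y_m = 137.587 − y_svg.

**Shape 1** — `<path>` regular polygon, stroke `#008000` → engrave (S334, F3513). Machine vertices: (74.881,117.519) → (80.427,96.171) → (67.195,78.524) → (45.148,77.867) → (30.888,94.694) → (35.153,116.335) → (54.732,126.493) → (74.881,117.519). Closed: final G1 returns to the first vertex.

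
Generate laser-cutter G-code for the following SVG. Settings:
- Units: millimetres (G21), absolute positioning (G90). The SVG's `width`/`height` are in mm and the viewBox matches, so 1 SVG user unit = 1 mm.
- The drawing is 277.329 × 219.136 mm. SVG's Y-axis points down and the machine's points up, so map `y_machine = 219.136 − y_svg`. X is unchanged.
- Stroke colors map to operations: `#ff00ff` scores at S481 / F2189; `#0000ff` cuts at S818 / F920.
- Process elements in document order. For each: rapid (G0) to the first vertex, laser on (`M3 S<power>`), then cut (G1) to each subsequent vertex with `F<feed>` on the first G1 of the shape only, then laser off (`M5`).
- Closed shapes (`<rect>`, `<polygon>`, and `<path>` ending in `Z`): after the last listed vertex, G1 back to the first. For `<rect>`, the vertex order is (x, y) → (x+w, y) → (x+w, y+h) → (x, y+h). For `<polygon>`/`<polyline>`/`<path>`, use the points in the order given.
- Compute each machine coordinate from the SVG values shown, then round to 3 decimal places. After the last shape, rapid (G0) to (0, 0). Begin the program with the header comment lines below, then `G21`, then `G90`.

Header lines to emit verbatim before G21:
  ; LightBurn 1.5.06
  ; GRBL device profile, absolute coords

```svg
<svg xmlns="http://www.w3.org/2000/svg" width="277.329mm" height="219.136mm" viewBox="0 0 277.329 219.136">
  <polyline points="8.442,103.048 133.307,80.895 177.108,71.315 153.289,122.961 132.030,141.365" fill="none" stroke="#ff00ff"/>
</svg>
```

viewBox `0 0 277.329 219.136` with mm width/height → 1 unit = 1 mm. Flip: y_m = 219.136 − y_svg.

**Shape 1** — `<polyline>` open polyline, stroke `#ff00ff` → score (S481, F2189). Machine vertices: (8.442,116.088) → (133.307,138.241) → (177.108,147.821) → (153.289,96.175) → (132.030,77.771). Open path.

; LightBurn 1.5.06
; GRBL device profile, absolute coords
G21
G90
G0 X8.442 Y116.088
M3 S481
G1 X133.307 Y138.241 F2189
G1 X177.108 Y147.821
G1 X153.289 Y96.175
G1 X132.030 Y77.771
M5
G0 X0.000 Y0.000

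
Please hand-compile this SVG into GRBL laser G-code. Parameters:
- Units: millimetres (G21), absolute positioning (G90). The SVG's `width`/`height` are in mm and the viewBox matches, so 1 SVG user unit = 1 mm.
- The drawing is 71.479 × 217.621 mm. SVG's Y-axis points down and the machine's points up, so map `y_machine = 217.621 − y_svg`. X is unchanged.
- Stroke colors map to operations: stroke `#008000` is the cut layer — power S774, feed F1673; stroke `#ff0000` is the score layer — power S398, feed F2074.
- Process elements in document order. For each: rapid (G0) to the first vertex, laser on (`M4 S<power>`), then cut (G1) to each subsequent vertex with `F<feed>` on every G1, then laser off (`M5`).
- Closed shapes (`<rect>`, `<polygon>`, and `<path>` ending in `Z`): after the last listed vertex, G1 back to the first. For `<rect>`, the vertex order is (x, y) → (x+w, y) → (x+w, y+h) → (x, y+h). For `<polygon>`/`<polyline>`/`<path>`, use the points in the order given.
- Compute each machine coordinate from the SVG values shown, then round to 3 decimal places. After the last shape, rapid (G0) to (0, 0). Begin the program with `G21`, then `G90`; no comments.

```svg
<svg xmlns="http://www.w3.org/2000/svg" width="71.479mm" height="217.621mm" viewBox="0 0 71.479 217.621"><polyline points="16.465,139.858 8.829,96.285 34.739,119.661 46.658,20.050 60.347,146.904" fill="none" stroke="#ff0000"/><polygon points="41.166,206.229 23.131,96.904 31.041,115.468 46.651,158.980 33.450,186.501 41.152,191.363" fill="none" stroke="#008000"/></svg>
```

G21
G90
G0 X16.465 Y77.763
M4 S398
G1 X8.829 Y121.336 F2074
G1 X34.739 Y97.960 F2074
G1 X46.658 Y197.571 F2074
G1 X60.347 Y70.717 F2074
M5
G0 X41.166 Y11.392
M4 S774
G1 X23.131 Y120.717 F1673
G1 X31.041 Y102.153 F1673
G1 X46.651 Y58.641 F1673
G1 X33.450 Y31.120 F1673
G1 X41.152 Y26.258 F1673
G1 X41.166 Y11.392 F1673
M5
G0 X0.000 Y0.000

Since the viewBox matches the mm dimensions, user units are millimetres directly. The only transform is the Y-flip y_m = 217.621 − y_svg.

Shape 1 is a open polyline drawn with `<polyline>`. Its stroke #ff0000 means score at S398, F2074. After flipping Y the toolpath is (16.465,77.763) → (8.829,121.336) → (34.739,97.960) → (46.658,197.571) → (60.347,70.717).

Shape 2 is a closed polygon drawn with `<polygon>`. Its stroke #008000 means cut at S774, F1673. After flipping Y the toolpath is (41.166,11.392) → (23.131,120.717) → (31.041,102.153) → (46.651,58.641) → (33.450,31.120) → (41.152,26.258) → (41.166,11.392), returning to the start.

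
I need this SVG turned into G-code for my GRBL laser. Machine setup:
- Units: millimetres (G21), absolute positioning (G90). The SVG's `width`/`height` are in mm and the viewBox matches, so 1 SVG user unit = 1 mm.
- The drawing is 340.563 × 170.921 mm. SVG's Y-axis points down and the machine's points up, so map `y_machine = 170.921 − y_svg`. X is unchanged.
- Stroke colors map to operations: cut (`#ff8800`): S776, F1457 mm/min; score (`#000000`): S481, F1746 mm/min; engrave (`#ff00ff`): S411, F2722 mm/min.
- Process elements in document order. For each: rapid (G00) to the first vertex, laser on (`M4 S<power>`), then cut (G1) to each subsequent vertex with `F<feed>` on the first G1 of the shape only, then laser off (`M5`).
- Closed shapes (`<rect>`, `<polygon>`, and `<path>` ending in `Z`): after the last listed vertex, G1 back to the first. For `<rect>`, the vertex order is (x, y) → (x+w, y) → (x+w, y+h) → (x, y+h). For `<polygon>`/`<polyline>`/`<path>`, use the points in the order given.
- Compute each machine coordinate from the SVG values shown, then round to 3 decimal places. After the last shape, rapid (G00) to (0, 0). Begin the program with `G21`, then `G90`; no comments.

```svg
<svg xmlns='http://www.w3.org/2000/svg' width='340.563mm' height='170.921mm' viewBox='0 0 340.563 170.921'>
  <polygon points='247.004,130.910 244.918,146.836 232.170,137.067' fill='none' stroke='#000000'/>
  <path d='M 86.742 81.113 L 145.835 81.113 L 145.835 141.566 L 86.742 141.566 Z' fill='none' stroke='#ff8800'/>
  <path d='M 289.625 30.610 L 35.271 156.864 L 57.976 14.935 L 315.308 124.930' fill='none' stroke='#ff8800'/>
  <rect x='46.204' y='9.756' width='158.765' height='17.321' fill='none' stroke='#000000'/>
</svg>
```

G21
G90
G00 X247.004 Y40.011
M4 S481
G1 X244.918 Y24.085 F1746
G1 X232.170 Y33.854
G1 X247.004 Y40.011
M5
G00 X86.742 Y89.808
M4 S776
G1 X145.835 Y89.808 F1457
G1 X145.835 Y29.355
G1 X86.742 Y29.355
G1 X86.742 Y89.808
M5
G00 X289.625 Y140.311
M4 S776
G1 X35.271 Y14.057 F1457
G1 X57.976 Y155.986
G1 X315.308 Y45.991
M5
G00 X46.204 Y161.165
M4 S481
G1 X204.969 Y161.165 F1746
G1 X204.969 Y143.844
G1 X46.204 Y143.844
G1 X46.204 Y161.165
M5
G00 X0.000 Y0.000

1 u = 1 mm; y_m = 170.921 − y.

[1] `<polygon>` regular polygon, #000000→score S481 F1746: (247.004,40.011) → (244.918,24.085) → (232.170,33.854) → (247.004,40.011) (closed)

[2] `<path>` rectangle, #ff8800→cut S776 F1457: (86.742,89.808) → (145.835,89.808) → (145.835,29.355) → (86.742,29.355) → (86.742,89.808) (closed)

[3] `<path>` open polyline, #ff8800→cut S776 F1457: (289.625,140.311) → (35.271,14.057) → (57.976,155.986) → (315.308,45.991)

[4] `<rect>` rectangle, #000000→score S481 F1746: (46.204,161.165) → (204.969,161.165) → (204.969,143.844) → (46.204,143.844) → (46.204,161.165) (closed)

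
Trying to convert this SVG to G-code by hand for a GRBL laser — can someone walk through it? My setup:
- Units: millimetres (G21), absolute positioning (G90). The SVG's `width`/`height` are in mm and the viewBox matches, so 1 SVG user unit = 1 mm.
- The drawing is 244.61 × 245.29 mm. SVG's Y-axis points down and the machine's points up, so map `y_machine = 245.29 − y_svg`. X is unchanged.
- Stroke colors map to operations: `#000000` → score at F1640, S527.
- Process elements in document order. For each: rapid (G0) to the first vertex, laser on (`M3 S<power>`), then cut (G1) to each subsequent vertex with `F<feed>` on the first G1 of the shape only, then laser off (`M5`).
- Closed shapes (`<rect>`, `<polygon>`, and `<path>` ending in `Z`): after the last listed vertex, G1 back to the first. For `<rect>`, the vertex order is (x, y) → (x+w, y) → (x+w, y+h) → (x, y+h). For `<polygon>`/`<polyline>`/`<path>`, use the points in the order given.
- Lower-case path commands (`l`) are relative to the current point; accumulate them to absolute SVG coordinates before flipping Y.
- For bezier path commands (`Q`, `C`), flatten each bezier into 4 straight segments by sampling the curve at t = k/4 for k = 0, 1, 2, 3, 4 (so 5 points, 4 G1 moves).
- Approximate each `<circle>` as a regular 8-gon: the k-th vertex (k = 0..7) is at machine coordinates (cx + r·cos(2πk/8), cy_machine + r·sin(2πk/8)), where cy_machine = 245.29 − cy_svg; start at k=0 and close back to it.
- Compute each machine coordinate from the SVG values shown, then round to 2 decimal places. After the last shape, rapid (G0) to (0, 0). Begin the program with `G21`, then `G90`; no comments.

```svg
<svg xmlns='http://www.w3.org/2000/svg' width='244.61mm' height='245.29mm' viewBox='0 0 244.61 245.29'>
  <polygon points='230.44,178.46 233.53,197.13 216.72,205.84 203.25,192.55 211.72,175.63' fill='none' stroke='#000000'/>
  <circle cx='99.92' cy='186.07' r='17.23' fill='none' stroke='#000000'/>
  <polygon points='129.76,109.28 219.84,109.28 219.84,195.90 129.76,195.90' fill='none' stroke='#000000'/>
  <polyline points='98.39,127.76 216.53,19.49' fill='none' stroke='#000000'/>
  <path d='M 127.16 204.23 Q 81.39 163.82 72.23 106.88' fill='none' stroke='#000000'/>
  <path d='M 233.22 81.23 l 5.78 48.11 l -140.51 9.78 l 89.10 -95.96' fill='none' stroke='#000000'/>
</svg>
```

G21
G90
G0 X230.44 Y66.83
M3 S527
G1 X233.53 Y48.16 F1640
G1 X216.72 Y39.45
G1 X203.25 Y52.74
G1 X211.72 Y69.66
G1 X230.44 Y66.83
M5
G0 X117.15 Y59.22
M3 S527
G1 X112.10 Y71.40 F1640
G1 X99.92 Y76.45
G1 X87.74 Y71.40
G1 X82.69 Y59.22
G1 X87.74 Y47.04
G1 X99.92 Y41.99
G1 X112.10 Y47.04
G1 X117.15 Y59.22
M5
G0 X129.76 Y136.01
M3 S527
G1 X219.84 Y136.01 F1640
G1 X219.84 Y49.39
G1 X129.76 Y49.39
G1 X129.76 Y136.01
M5
G0 X98.39 Y117.53
M3 S527
G1 X216.53 Y225.80 F1640
M5
G0 X127.16 Y41.06
M3 S527
G1 X106.56 Y62.30 F1640
G1 X90.54 Y85.60
G1 X79.10 Y110.97
G1 X72.23 Y138.41
M5
G0 X233.22 Y164.06
M3 S527
G1 X239.00 Y115.95 F1640
G1 X98.49 Y106.17
G1 X187.59 Y202.13
M5
G0 X0.00 Y0.00

1 u = 1 mm; y_m = 245.29 − y.

[1] `<polygon>` regular polygon, #000000→score S527 F1640: (230.44,66.83) → (233.53,48.16) → (216.72,39.45) → (203.25,52.74) → (211.72,69.66) → (230.44,66.83) (closed)

[2] `<circle>` circle, #000000→score S527 F1640: (117.15,59.22) → (112.10,71.40) → (99.92,76.45) → (87.74,71.40) → (82.69,59.22) → (87.74,47.04) → (99.92,41.99) → (112.10,47.04) → (117.15,59.22) (closed)

[3] `<polygon>` rectangle, #000000→score S527 F1640: (129.76,136.01) → (219.84,136.01) → (219.84,49.39) → (129.76,49.39) → (129.76,136.01) (closed)

[4] `<polyline>` line segment, #000000→score S527 F1640: (98.39,117.53) → (216.53,225.80)

[5] `<path>` quadratic bezier, #000000→score S527 F1640: (127.16,41.06) → (106.56,62.30) → (90.54,85.60) → (79.10,110.97) → (72.23,138.41)

[6] `<path>` open polyline, #000000→score S527 F1640: (233.22,164.06) → (239.00,115.95) → (98.49,106.17) → (187.59,202.13)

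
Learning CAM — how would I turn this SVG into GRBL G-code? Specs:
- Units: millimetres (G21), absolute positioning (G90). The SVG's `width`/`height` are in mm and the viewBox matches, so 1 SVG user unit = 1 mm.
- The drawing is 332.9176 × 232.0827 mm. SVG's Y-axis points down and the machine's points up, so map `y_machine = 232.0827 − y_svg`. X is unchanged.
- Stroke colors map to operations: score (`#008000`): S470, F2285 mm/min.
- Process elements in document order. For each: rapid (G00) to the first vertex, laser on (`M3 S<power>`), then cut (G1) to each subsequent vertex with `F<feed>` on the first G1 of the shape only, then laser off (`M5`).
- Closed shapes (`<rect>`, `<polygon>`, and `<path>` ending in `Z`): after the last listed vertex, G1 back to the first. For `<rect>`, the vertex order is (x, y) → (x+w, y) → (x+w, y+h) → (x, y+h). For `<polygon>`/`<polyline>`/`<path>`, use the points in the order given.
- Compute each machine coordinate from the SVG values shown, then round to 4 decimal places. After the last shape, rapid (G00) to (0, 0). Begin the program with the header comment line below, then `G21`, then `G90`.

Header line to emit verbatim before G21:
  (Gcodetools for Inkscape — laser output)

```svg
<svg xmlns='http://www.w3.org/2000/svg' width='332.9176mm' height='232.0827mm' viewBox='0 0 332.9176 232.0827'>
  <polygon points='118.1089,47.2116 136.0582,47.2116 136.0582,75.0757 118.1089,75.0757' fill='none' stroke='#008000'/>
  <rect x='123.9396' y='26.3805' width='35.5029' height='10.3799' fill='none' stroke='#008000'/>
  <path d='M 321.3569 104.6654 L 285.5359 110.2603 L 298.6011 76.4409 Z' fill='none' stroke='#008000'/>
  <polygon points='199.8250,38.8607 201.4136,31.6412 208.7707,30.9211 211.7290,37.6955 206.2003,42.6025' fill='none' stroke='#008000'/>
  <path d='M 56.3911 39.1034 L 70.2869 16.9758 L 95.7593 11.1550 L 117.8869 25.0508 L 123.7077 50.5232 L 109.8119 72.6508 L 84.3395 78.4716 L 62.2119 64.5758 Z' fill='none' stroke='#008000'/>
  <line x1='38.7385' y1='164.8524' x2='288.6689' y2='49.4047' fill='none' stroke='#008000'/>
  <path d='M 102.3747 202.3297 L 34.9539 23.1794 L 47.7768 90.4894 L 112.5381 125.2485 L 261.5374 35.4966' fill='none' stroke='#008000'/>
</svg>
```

(Gcodetools for Inkscape — laser output)
G21
G90
G00 X118.1089 Y184.8711
M3 S470
G1 X136.0582 Y184.8711 F2285
G1 X136.0582 Y157.0070
G1 X118.1089 Y157.0070
G1 X118.1089 Y184.8711
M5
G00 X123.9396 Y205.7022
M3 S470
G1 X159.4425 Y205.7022 F2285
G1 X159.4425 Y195.3223
G1 X123.9396 Y195.3223
G1 X123.9396 Y205.7022
M5
G00 X321.3569 Y127.4173
M3 S470
G1 X285.5359 Y121.8224 F2285
G1 X298.6011 Y155.6418
G1 X321.3569 Y127.4173
M5
G00 X199.8250 Y193.2220
M3 S470
G1 X201.4136 Y200.4415 F2285
G1 X208.7707 Y201.1616
G1 X211.7290 Y194.3872
G1 X206.2003 Y189.4802
G1 X199.8250 Y193.2220
M5
G00 X56.3911 Y192.9793
M3 S470
G1 X70.2869 Y215.1069 F2285
G1 X95.7593 Y220.9277
G1 X117.8869 Y207.0319
G1 X123.7077 Y181.5595
G1 X109.8119 Y159.4319
G1 X84.3395 Y153.6111
G1 X62.2119 Y167.5069
G1 X56.3911 Y192.9793
M5
G00 X38.7385 Y67.2303
M3 S470
G1 X288.6689 Y182.6780 F2285
M5
G00 X102.3747 Y29.7530
M3 S470
G1 X34.9539 Y208.9033 F2285
G1 X47.7768 Y141.5933
G1 X112.5381 Y106.8342
G1 X261.5374 Y196.5861
M5
G00 X0.0000 Y0.0000

viewBox `0 0 332.9176 232.0827` with mm width/height → 1 unit = 1 mm. Flip: y_m = 232.0827 − y_svg.

**Shape 1** — `<polygon>` rectangle, stroke `#008000` → score (S470, F2285). Machine vertices: (118.1089,184.8711) → (136.0582,184.8711) → (136.0582,157.0070) → (118.1089,157.0070) → (118.1089,184.8711). Closed: final G1 returns to the first vertex.

**Shape 2** — `<rect>` rectangle, stroke `#008000` → score (S470, F2285). Machine vertices: (123.9396,205.7022) → (159.4425,205.7022) → (159.4425,195.3223) → (123.9396,195.3223) → (123.9396,205.7022). Closed: final G1 returns to the first vertex.

**Shape 3** — `<path>` regular polygon, stroke `#008000` → score (S470, F2285). Machine vertices: (321.3569,127.4173) → (285.5359,121.8224) → (298.6011,155.6418) → (321.3569,127.4173). Closed: final G1 returns to the first vertex.

**Shape 4** — `<polygon>` regular polygon, stroke `#008000` → score (S470, F2285). Machine vertices: (199.8250,193.2220) → (201.4136,200.4415) → (208.7707,201.1616) → (211.7290,194.3872) → (206.2003,189.4802) → (199.8250,193.2220). Closed: final G1 returns to the first vertex.

**Shape 5** — `<path>` regular polygon, stroke `#008000` → score (S470, F2285). Machine vertices: (56.3911,192.9793) → (70.2869,215.1069) → (95.7593,220.9277) → (117.8869,207.0319) → (123.7077,181.5595) → (109.8119,159.4319) → (84.3395,153.6111) → (62.2119,167.5069) → (56.3911,192.9793). Closed: final G1 returns to the first vertex.

**Shape 6** — `<line>` line segment, stroke `#008000` → score (S470, F2285). Machine vertices: (38.7385,67.2303) → (288.6689,182.6780). Open path.

**Shape 7** — `<path>` open polyline, stroke `#008000` → score (S470, F2285). Machine vertices: (102.3747,29.7530) → (34.9539,208.9033) → (47.7768,141.5933) → (112.5381,106.8342) → (261.5374,196.5861). Open path.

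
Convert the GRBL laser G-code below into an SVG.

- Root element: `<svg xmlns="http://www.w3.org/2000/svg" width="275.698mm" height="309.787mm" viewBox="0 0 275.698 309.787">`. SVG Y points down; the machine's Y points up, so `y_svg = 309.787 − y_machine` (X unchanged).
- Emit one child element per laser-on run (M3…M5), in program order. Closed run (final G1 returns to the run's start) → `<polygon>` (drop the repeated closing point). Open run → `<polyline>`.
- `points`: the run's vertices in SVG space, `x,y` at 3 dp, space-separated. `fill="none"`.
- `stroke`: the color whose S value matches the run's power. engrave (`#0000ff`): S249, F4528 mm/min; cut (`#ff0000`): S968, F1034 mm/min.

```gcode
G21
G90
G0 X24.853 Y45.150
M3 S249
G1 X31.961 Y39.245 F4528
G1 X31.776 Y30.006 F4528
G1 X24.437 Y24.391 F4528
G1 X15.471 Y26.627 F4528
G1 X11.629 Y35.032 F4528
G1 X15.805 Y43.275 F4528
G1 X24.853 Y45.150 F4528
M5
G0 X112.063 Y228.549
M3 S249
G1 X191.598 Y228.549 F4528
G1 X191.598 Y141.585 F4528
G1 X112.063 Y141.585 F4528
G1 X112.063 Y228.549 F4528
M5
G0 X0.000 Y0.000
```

Each laser-on run becomes one SVG element. Flip Y back into SVG space with y_svg = 309.787 − y_machine. Every run uses S249, so all elements get stroke `#0000ff` (engrave).

Run 1: The run returns to its start, so emit a `<polygon>` with points (Y-flipped): 24.853,264.637 31.961,270.542 31.776,279.781 24.437,285.396 15.471,283.160 11.629,274.755 15.805,266.512.

Run 2: The run returns to its start, so emit a `<polygon>` with points (Y-flipped): 112.063,81.238 191.598,81.238 191.598,168.202 112.063,168.202.

<svg xmlns="http://www.w3.org/2000/svg" width="275.698mm" height="309.787mm" viewBox="0 0 275.698 309.787">
  <polygon points="24.853,264.637 31.961,270.542 31.776,279.781 24.437,285.396 15.471,283.160 11.629,274.755 15.805,266.512" fill="none" stroke="#0000ff"/>
  <polygon points="112.063,81.238 191.598,81.238 191.598,168.202 112.063,168.202" fill="none" stroke="#0000ff"/>
</svg>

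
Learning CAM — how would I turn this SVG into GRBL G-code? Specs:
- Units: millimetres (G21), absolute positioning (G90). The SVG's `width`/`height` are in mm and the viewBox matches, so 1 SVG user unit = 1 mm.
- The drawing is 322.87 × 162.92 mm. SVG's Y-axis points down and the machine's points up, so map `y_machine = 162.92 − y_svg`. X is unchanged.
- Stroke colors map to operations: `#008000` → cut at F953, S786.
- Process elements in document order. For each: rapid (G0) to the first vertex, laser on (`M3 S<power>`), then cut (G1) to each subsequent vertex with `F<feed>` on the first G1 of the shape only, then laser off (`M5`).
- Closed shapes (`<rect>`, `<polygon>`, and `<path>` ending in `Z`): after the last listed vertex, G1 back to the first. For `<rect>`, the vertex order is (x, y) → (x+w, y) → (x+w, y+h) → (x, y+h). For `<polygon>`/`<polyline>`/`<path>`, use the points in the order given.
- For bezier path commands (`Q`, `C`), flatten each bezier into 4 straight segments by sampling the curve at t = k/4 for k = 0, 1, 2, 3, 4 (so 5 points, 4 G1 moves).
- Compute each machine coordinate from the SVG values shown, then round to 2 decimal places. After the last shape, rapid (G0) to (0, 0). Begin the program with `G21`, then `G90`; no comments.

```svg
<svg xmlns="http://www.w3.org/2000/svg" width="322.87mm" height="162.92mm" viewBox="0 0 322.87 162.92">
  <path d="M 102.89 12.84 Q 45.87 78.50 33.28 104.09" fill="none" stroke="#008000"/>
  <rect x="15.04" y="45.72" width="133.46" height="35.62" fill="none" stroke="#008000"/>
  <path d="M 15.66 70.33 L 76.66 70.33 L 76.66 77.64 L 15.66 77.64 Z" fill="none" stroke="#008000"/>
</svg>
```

Since the viewBox matches the mm dimensions, user units are millimetres directly. The only transform is the Y-flip y_m = 162.92 − y_svg.

Shape 1 is a quadratic bezier drawn with `<path>`. Its stroke #008000 means cut at S786, F953. After flipping Y the toolpath is (102.89,150.08) → (77.16,119.75) → (56.98,94.44) → (42.35,74.13) → (33.28,58.83).

Shape 2 is a rectangle drawn with `<rect>`. Its stroke #008000 means cut at S786, F953. After flipping Y the toolpath is (15.04,117.20) → (148.50,117.20) → (148.50,81.58) → (15.04,81.58) → (15.04,117.20), returning to the start.

Shape 3 is a rectangle drawn with `<path>`. Its stroke #008000 means cut at S786, F953. After flipping Y the toolpath is (15.66,92.59) → (76.66,92.59) → (76.66,85.28) → (15.66,85.28) → (15.66,92.59), returning to the start.

G21
G90
G0 X102.89 Y150.08
M3 S786
G1 X77.16 Y119.75 F953
G1 X56.98 Y94.44
G1 X42.35 Y74.13
G1 X33.28 Y58.83
M5
G0 X15.04 Y117.20
M3 S786
G1 X148.50 Y117.20 F953
G1 X148.50 Y81.58
G1 X15.04 Y81.58
G1 X15.04 Y117.20
M5
G0 X15.66 Y92.59
M3 S786
G1 X76.66 Y92.59 F953
G1 X76.66 Y85.28
G1 X15.66 Y85.28
G1 X15.66 Y92.59
M5
G0 X0.00 Y0.00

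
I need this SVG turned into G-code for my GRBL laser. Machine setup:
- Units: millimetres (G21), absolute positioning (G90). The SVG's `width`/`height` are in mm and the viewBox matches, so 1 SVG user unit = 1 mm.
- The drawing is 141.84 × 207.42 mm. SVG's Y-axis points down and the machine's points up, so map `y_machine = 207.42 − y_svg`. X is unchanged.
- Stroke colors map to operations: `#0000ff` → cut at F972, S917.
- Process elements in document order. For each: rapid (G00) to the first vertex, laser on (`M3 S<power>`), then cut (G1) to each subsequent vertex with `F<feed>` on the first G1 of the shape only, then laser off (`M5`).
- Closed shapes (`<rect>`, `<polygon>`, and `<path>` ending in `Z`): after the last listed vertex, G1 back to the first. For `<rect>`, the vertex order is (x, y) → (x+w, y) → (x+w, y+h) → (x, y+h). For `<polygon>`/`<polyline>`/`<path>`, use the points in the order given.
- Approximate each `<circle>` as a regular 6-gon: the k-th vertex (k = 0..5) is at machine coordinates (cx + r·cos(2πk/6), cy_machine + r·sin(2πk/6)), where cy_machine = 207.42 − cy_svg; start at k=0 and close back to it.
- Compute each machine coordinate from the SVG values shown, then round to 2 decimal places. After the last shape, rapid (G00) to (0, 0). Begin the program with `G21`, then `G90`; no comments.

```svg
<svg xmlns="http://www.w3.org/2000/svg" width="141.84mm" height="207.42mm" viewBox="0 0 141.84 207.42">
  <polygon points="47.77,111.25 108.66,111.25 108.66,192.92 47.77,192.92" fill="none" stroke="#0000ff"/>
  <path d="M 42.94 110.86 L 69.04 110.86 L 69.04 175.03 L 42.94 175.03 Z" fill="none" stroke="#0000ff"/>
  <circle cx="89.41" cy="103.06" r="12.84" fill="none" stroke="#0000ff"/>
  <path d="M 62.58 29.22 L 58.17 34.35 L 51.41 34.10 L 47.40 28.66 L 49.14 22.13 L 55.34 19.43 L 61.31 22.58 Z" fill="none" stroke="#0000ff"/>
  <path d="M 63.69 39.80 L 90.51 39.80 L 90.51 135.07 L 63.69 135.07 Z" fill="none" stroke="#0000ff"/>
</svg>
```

G21
G90
G00 X47.77 Y96.17
M3 S917
G1 X108.66 Y96.17 F972
G1 X108.66 Y14.50
G1 X47.77 Y14.50
G1 X47.77 Y96.17
M5
G00 X42.94 Y96.56
M3 S917
G1 X69.04 Y96.56 F972
G1 X69.04 Y32.39
G1 X42.94 Y32.39
G1 X42.94 Y96.56
M5
G00 X102.25 Y104.36
M3 S917
G1 X95.83 Y115.48 F972
G1 X82.99 Y115.48
G1 X76.57 Y104.36
G1 X82.99 Y93.24
G1 X95.83 Y93.24
G1 X102.25 Y104.36
M5
G00 X62.58 Y178.20
M3 S917
G1 X58.17 Y173.07 F972
G1 X51.41 Y173.32
G1 X47.40 Y178.76
G1 X49.14 Y185.29
G1 X55.34 Y187.99
G1 X61.31 Y184.84
G1 X62.58 Y178.20
M5
G00 X63.69 Y167.62
M3 S917
G1 X90.51 Y167.62 F972
G1 X90.51 Y72.35
G1 X63.69 Y72.35
G1 X63.69 Y167.62
M5
G00 X0.00 Y0.00

1 u = 1 mm; y_m = 207.42 − y.

[1] `<polygon>` rectangle, #0000ff→cut S917 F972: (47.77,96.17) → (108.66,96.17) → (108.66,14.50) → (47.77,14.50) → (47.77,96.17) (closed)

[2] `<path>` rectangle, #0000ff→cut S917 F972: (42.94,96.56) → (69.04,96.56) → (69.04,32.39) → (42.94,32.39) → (42.94,96.56) (closed)

[3] `<circle>` circle, #0000ff→cut S917 F972: (102.25,104.36) → (95.83,115.48) → (82.99,115.48) → (76.57,104.36) → (82.99,93.24) → (95.83,93.24) → (102.25,104.36) (closed)

[4] `<path>` regular polygon, #0000ff→cut S917 F972: (62.58,178.20) → (58.17,173.07) → (51.41,173.32) → (47.40,178.76) → (49.14,185.29) → (55.34,187.99) → (61.31,184.84) → (62.58,178.20) (closed)

[5] `<path>` rectangle, #0000ff→cut S917 F972: (63.69,167.62) → (90.51,167.62) → (90.51,72.35) → (63.69,72.35) → (63.69,167.62) (closed)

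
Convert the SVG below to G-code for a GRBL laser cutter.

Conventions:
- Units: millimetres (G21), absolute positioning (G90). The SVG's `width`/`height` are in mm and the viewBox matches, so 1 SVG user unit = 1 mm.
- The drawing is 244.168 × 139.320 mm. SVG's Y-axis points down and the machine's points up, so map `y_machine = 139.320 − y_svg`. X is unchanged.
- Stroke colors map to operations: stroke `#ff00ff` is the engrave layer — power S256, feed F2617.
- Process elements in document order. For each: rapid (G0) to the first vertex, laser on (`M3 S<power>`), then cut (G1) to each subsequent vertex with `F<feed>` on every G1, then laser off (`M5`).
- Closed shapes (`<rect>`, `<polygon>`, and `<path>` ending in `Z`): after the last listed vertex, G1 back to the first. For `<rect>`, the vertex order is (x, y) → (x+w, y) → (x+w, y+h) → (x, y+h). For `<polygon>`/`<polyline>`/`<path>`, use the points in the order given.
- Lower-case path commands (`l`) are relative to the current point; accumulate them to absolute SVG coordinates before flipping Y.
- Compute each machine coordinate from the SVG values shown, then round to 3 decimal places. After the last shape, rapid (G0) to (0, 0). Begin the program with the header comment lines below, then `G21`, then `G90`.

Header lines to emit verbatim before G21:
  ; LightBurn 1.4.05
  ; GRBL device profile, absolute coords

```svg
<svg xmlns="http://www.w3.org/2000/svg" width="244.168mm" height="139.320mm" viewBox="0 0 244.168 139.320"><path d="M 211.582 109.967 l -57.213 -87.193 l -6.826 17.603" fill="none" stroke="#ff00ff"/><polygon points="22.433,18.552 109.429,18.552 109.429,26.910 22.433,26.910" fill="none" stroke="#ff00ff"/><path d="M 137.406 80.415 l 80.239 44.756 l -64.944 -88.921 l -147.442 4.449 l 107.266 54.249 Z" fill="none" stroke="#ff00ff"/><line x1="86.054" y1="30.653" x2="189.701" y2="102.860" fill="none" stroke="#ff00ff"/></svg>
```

1 u = 1 mm; y_m = 139.320 − y.

[1] `<path>` open polyline, #ff00ff→engrave S256 F2617: (211.582,29.353) → (154.369,116.546) → (147.543,98.943)

[2] `<polygon>` rectangle, #ff00ff→engrave S256 F2617: (22.433,120.768) → (109.429,120.768) → (109.429,112.410) → (22.433,112.410) → (22.433,120.768) (closed)

[3] `<path>` closed polygon, #ff00ff→engrave S256 F2617: (137.406,58.905) → (217.645,14.149) → (152.701,103.070) → (5.259,98.621) → (112.525,44.372) → (137.406,58.905) (closed)

[4] `<line>` line segment, #ff00ff→engrave S256 F2617: (86.054,108.667) → (189.701,36.460)

; LightBurn 1.4.05
; GRBL device profile, absolute coords
G21
G90
G0 X211.582 Y29.353
M3 S256
G1 X154.369 Y116.546 F2617
G1 X147.543 Y98.943 F2617
M5
G0 X22.433 Y120.768
M3 S256
G1 X109.429 Y120.768 F2617
G1 X109.429 Y112.410 F2617
G1 X22.433 Y112.410 F2617
G1 X22.433 Y120.768 F2617
M5
G0 X137.406 Y58.905
M3 S256
G1 X217.645 Y14.149 F2617
G1 X152.701 Y103.070 F2617
G1 X5.259 Y98.621 F2617
G1 X112.525 Y44.372 F2617
G1 X137.406 Y58.905 F2617
M5
G0 X86.054 Y108.667
M3 S256
G1 X189.701 Y36.460 F2617
M5
G0 X0.000 Y0.000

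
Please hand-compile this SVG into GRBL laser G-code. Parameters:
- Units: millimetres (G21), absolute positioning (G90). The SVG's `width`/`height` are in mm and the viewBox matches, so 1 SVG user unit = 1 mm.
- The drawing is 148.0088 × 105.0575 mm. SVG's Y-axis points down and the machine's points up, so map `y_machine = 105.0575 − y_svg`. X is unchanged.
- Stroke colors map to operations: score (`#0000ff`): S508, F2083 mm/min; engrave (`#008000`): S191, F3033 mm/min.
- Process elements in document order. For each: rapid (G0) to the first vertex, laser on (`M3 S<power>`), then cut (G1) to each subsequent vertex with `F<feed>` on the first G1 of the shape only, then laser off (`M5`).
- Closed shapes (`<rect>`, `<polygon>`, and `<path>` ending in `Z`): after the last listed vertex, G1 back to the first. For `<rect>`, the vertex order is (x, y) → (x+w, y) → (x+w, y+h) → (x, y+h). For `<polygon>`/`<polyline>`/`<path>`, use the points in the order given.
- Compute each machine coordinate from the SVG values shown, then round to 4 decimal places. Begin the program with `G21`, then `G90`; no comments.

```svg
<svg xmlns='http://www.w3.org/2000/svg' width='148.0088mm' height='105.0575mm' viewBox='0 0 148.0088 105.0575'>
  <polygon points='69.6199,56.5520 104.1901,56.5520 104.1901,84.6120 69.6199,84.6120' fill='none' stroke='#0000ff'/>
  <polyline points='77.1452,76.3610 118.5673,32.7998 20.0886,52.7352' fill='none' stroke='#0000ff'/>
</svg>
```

G21
G90
G0 X69.6199 Y48.5055
M3 S508
G1 X104.1901 Y48.5055 F2083
G1 X104.1901 Y20.4455
G1 X69.6199 Y20.4455
G1 X69.6199 Y48.5055
M5
G0 X77.1452 Y28.6965
M3 S508
G1 X118.5673 Y72.2577 F2083
G1 X20.0886 Y52.3223
M5

1 u = 1 mm; y_m = 105.0575 − y.

[1] `<polygon>` rectangle, #0000ff→score S508 F2083: (69.6199,48.5055) → (104.1901,48.5055) → (104.1901,20.4455) → (69.6199,20.4455) → (69.6199,48.5055) (closed)

[2] `<polyline>` open polyline, #0000ff→score S508 F2083: (77.1452,28.6965) → (118.5673,72.2577) → (20.0886,52.3223)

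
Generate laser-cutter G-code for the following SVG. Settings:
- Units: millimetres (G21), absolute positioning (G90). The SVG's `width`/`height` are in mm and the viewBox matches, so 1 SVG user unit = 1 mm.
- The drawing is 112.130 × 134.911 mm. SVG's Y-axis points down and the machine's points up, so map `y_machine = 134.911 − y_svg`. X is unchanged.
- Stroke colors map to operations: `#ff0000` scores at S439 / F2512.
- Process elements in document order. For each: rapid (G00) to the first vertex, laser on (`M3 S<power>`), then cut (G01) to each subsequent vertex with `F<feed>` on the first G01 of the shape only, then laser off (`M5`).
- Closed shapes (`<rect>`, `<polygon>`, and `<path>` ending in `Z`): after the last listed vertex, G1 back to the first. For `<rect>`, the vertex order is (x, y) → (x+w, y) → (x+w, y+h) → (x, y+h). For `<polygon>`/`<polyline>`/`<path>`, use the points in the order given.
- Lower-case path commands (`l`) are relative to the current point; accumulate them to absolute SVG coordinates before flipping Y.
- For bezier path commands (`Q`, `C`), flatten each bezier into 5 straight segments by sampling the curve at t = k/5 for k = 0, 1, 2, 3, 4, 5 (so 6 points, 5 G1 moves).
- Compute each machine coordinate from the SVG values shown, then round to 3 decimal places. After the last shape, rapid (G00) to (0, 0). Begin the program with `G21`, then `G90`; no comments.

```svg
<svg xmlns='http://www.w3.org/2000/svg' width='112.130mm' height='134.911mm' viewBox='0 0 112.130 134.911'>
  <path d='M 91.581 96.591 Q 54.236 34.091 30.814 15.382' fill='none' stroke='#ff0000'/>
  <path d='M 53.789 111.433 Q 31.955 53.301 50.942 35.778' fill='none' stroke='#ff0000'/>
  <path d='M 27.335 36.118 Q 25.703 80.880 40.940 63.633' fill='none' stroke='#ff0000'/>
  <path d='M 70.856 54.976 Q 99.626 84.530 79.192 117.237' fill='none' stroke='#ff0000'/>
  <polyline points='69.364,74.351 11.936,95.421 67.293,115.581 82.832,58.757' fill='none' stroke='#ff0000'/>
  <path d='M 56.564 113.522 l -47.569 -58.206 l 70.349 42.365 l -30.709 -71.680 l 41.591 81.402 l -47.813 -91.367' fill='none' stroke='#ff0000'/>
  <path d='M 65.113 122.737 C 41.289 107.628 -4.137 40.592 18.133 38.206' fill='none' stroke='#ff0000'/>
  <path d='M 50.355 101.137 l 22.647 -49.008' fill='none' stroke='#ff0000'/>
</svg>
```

G21
G90
G00 X91.581 Y38.320
M3 S439
G01 X77.200 Y61.568 F2512
G01 X63.933 Y81.313
G01 X51.779 Y97.555
G01 X40.740 Y110.294
G01 X30.814 Y119.529
M5
G00 X53.789 Y23.478
M3 S439
G01 X46.688 Y45.106 F2512
G01 X42.853 Y63.486
G01 X42.284 Y78.617
G01 X44.980 Y90.499
G01 X50.942 Y99.133
M5
G00 X27.335 Y98.793
M3 S439
G01 X27.357 Y83.369 F2512
G01 X28.728 Y72.905
G01 X31.449 Y67.402
G01 X35.520 Y66.860
G01 X40.940 Y71.278
M5
G00 X70.856 Y79.935
M3 S439
G01 X80.396 Y67.987 F2512
G01 X85.999 Y55.787
G01 X87.667 Y43.335
G01 X85.397 Y30.631
G01 X79.192 Y17.674
M5
G00 X69.364 Y60.560
M3 S439
G01 X11.936 Y39.490 F2512
G01 X67.293 Y19.330
G01 X82.832 Y76.154
M5
G00 X56.564 Y21.389
M3 S439
G01 X8.995 Y79.595 F2512
G01 X79.344 Y37.230
G01 X48.635 Y108.910
G01 X90.226 Y27.508
G01 X42.413 Y118.875
M5
G00 X65.113 Y12.174
M3 S439
G01 X48.941 Y26.538 F2512
G01 X31.870 Y47.769
G01 X18.188 Y70.271
G01 X12.180 Y88.448
G01 X18.133 Y96.705
M5
G00 X50.355 Y33.774
M3 S439
G01 X73.002 Y82.782 F2512
M5
G00 X0.000 Y0.000

1 u = 1 mm; y_m = 134.911 − y.

[1] `<path>` quadratic bezier, #ff0000→score S439 F2512: (91.581,38.320) → (77.200,61.568) → (63.933,81.313) → (51.779,97.555) → (40.740,110.294) → (30.814,119.529)

[2] `<path>` quadratic bezier, #ff0000→score S439 F2512: (53.789,23.478) → (46.688,45.106) → (42.853,63.486) → (42.284,78.617) → (44.980,90.499) → (50.942,99.133)

[3] `<path>` quadratic bezier, #ff0000→score S439 F2512: (27.335,98.793) → (27.357,83.369) → (28.728,72.905) → (31.449,67.402) → (35.520,66.860) → (40.940,71.278)

[4] `<path>` quadratic bezier, #ff0000→score S439 F2512: (70.856,79.935) → (80.396,67.987) → (85.999,55.787) → (87.667,43.335) → (85.397,30.631) → (79.192,17.674)

[5] `<polyline>` open polyline, #ff0000→score S439 F2512: (69.364,60.560) → (11.936,39.490) → (67.293,19.330) → (82.832,76.154)

[6] `<path>` open polyline, #ff0000→score S439 F2512: (56.564,21.389) → (8.995,79.595) → (79.344,37.230) → (48.635,108.910) → (90.226,27.508) → (42.413,118.875)

[7] `<path>` cubic bezier, #ff0000→score S439 F2512: (65.113,12.174) → (48.941,26.538) → (31.870,47.769) → (18.188,70.271) → (12.180,88.448) → (18.133,96.705)

[8] `<path>` line segment, #ff0000→score S439 F2512: (50.355,33.774) → (73.002,82.782)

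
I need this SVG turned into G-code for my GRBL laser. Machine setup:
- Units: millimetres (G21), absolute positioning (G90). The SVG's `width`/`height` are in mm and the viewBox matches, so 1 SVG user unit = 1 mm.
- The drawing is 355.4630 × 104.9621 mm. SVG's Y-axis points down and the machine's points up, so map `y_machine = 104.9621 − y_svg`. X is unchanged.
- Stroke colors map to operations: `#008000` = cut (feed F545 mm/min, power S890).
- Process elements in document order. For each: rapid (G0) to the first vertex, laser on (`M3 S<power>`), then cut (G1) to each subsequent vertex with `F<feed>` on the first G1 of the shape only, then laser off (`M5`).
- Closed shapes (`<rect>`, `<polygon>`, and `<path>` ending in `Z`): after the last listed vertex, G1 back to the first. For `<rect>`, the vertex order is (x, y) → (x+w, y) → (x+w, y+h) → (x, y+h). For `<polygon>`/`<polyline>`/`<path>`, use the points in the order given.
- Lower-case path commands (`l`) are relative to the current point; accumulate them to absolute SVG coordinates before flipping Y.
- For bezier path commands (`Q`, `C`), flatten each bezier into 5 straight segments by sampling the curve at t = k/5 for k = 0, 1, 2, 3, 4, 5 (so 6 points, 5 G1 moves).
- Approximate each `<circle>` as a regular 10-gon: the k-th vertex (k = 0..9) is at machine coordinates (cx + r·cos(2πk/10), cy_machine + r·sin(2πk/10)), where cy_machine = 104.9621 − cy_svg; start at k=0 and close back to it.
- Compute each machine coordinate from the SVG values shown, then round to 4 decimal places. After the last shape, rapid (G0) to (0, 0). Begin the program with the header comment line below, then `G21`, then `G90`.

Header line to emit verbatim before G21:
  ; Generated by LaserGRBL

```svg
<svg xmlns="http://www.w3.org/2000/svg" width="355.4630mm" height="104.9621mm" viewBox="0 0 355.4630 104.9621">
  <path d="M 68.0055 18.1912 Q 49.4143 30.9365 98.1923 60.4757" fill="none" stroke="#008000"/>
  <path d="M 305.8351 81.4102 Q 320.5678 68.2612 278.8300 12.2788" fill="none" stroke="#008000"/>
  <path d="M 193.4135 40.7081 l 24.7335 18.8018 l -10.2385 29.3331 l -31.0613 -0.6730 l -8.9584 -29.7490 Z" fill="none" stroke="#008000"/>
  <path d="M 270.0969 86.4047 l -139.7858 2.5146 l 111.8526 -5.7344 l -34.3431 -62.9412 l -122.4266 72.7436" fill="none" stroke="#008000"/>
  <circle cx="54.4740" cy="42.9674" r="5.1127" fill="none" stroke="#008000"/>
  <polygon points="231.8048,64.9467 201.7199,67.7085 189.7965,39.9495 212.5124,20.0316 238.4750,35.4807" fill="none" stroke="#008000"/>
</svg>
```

1 u = 1 mm; y_m = 104.9621 − y.

[1] `<path>` quadratic bezier, #008000→cut S890 F545: (68.0055,86.7709) → (63.2638,81.0010) → (63.9116,73.8876) → (69.9490,65.4307) → (81.3759,55.6303) → (98.1923,44.4864)

[2] `<path>` quadratic bezier, #008000→cut S890 F545: (305.8351,23.5519) → (309.4694,30.5248) → (308.5860,40.9244) → (303.1850,54.7507) → (293.2663,72.0037) → (278.8300,92.6833)

[3] `<path>` regular polygon, #008000→cut S890 F545: (193.4135,64.2540) → (218.1470,45.4522) → (207.9085,16.1191) → (176.8472,16.7921) → (167.8888,46.5411) → (193.4135,64.2540) (closed)

[4] `<path>` open polyline, #008000→cut S890 F545: (270.0969,18.5574) → (130.3111,16.0428) → (242.1637,21.7772) → (207.8206,84.7184) → (85.3940,11.9748)

[5] `<circle>` circle, #008000→cut S890 F545: (59.5867,61.9947) → (58.6103,64.9999) → (56.0539,66.8572) → (52.8941,66.8572) → (50.3377,64.9999) → (49.3613,61.9947) → (50.3377,58.9895) → (52.8941,57.1322) → (56.0539,57.1322) → (58.6103,58.9895) → (59.5867,61.9947) (closed)

[6] `<polygon>` regular polygon, #008000→cut S890 F545: (231.8048,40.0154) → (201.7199,37.2536) → (189.7965,65.0126) → (212.5124,84.9305) → (238.4750,69.4814) → (231.8048,40.0154) (closed)

; Generated by LaserGRBL
G21
G90
G0 X68.0055 Y86.7709
M3 S890
G1 X63.2638 Y81.0010 F545
G1 X63.9116 Y73.8876
G1 X69.9490 Y65.4307
G1 X81.3759 Y55.6303
G1 X98.1923 Y44.4864
M5
G0 X305.8351 Y23.5519
M3 S890
G1 X309.4694 Y30.5248 F545
G1 X308.5860 Y40.9244
G1 X303.1850 Y54.7507
G1 X293.2663 Y72.0037
G1 X278.8300 Y92.6833
M5
G0 X193.4135 Y64.2540
M3 S890
G1 X218.1470 Y45.4522 F545
G1 X207.9085 Y16.1191
G1 X176.8472 Y16.7921
G1 X167.8888 Y46.5411
G1 X193.4135 Y64.2540
M5
G0 X270.0969 Y18.5574
M3 S890
G1 X130.3111 Y16.0428 F545
G1 X242.1637 Y21.7772
G1 X207.8206 Y84.7184
G1 X85.3940 Y11.9748
M5
G0 X59.5867 Y61.9947
M3 S890
G1 X58.6103 Y64.9999 F545
G1 X56.0539 Y66.8572
G1 X52.8941 Y66.8572
G1 X50.3377 Y64.9999
G1 X49.3613 Y61.9947
G1 X50.3377 Y58.9895
G1 X52.8941 Y57.1322
G1 X56.0539 Y57.1322
G1 X58.6103 Y58.9895
G1 X59.5867 Y61.9947
M5
G0 X231.8048 Y40.0154
M3 S890
G1 X201.7199 Y37.2536 F545
G1 X189.7965 Y65.0126
G1 X212.5124 Y84.9305
G1 X238.4750 Y69.4814
G1 X231.8048 Y40.0154
M5
G0 X0.0000 Y0.0000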